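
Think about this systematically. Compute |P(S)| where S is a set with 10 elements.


The power set of a set with n elements has 2^n elements.
|P(S)| = 2^10 = 1024

1024


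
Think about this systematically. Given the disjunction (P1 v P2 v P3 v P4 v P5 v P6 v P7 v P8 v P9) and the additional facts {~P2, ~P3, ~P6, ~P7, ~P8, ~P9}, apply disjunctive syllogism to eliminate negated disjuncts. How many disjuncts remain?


Original disjuncts (9): P1, P2, P3, P4, P5, P6, P7, P8, P9
Negated (eliminate): ~P2, ~P3, ~P6, ~P7, ~P8, ~P9
Remaining disjuncts: P1, P4, P5
Count = 9 - 6 = 3

3


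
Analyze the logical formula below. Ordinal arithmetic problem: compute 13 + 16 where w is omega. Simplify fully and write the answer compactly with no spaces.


Compute 13 + 16.
Ordinal + is associative but NOT commutative; for finite n>0, n + w = w but w + n stays w+n.
Both operands finite; ordinal + agrees with natural +: 13 + 16 = 29.
Result = 29

29


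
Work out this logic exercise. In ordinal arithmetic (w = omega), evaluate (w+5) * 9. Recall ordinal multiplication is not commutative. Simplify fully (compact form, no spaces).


Compute (w+5) * 9.
Ordinal * is associative and left-distributive over +, but NOT commutative; for finite n>1, n*w = w but w*n stays w*n.
(w+5) * 9 = (w+5) repeated 9 times. Each intermediate +5 is absorbed by the following w; only the last survives: w*9+5.
Result = w*9+5

w*9+5


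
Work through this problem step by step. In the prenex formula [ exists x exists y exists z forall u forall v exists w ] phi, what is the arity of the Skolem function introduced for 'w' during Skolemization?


Quantifier prefix: exists x exists y exists z forall u forall v exists w
'w' is existentially quantified at position 6.
Universal variables preceding it: u, v
Skolem function arity = 2

2


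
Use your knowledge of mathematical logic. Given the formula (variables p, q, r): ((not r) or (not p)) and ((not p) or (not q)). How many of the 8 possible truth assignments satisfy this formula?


Evaluate all 8 assignments for p, q, r:
p=0, q=0, r=0: 1
p=0, q=0, r=1: 1
p=0, q=1, r=0: 1
p=0, q=1, r=1: 1
p=1, q=0, r=0: 1
p=1, q=0, r=1: 0
p=1, q=1, r=0: 0
p=1, q=1, r=1: 0
Satisfying count = 5

5


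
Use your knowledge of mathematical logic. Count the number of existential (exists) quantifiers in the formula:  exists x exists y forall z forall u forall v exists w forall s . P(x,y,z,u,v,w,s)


Quantifier prefix: exists x exists y forall z forall u forall v exists w forall s
Mark each quantifier type:
  E E U U U E U
Universal count = 4, Existential count = 3
Asked for existential (exists) quantifiers: 3

3


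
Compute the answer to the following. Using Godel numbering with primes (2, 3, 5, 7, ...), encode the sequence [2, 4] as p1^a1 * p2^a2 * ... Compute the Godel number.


Encode each element as an exponent of the corresponding prime:
  2^2 = 4
  3^4 = 81
Product = 4 * 81 = 324

324


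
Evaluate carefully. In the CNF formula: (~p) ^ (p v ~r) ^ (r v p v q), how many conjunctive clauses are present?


A CNF formula is a conjunction of clauses.
Clauses are separated by ^.
Counting the conjuncts: 3 clauses.

3


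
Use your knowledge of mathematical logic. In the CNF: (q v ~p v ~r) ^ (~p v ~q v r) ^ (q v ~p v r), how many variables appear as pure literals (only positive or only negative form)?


Check each variable for pure literal status:
p: pure negative
q: mixed (not pure)
r: mixed (not pure)
Pure literal count = 1

1


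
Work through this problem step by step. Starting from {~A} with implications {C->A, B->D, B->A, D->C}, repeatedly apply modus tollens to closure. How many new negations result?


Initial negated facts: {~A}
Apply modus tollens to closure:
  ~A and C->A  =>  ~C
  ~A and B->A  =>  ~B
  ~C and D->C  =>  ~D
Final negated: {~A, ~B, ~C, ~D}
New negations: {~B, ~C, ~D}
Count = 3

3


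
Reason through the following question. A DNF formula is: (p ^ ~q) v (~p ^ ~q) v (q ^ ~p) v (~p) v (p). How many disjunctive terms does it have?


A DNF formula is a disjunction of terms (conjunctions).
Terms are separated by v.
Counting the disjuncts: 5 terms.

5


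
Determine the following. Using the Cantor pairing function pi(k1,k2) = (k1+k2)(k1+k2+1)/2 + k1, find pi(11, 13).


k1 + k2 = 24
(k1+k2)(k1+k2+1)/2 = 24 * 25 / 2 = 300
pi = 300 + 11 = 311

311


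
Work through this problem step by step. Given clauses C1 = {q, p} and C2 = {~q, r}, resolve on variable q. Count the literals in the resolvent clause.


Remove q from C1 and ~q from C2.
C1 remainder: {p}
C2 remainder: {r}
Union (resolvent): {p, r}
Resolvent has 2 literal(s).

2


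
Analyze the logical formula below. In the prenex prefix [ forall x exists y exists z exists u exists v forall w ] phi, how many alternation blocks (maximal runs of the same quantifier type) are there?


Quantifier-type sequence: A E E E E A  (A=forall, E=exists)
Group into maximal same-type runs:
  Ax1 | Ex4 | Ax1
Number of blocks = 3

3


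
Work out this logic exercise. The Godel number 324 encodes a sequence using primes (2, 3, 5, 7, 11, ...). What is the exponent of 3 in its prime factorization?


Factorize 324 by dividing by 3 repeatedly.
Division steps: 3 divides 324 exactly 4 time(s).
Exponent of 3 = 4

4


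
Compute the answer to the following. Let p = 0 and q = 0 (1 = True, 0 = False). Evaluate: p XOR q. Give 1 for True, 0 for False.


p = 0, q = 0
Operation: p XOR q
Evaluate: 0 XOR 0 = 0

0


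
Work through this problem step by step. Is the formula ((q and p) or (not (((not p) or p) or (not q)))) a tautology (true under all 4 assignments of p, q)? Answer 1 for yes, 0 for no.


Check all 4 assignments:
p=0, q=0: 0
p=0, q=1: 0
p=1, q=0: 0
p=1, q=1: 1
Satisfying count = 1/4.
Tautology iff count = 4: no.

0


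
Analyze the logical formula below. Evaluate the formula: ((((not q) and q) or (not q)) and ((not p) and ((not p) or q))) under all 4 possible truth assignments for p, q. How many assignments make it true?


Check all 4 assignments:
p=0, q=0: 1
p=0, q=1: 0
p=1, q=0: 0
p=1, q=1: 0
Count of True = 1

1


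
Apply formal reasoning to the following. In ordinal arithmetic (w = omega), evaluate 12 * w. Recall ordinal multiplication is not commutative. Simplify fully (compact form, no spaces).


Compute 12 * w.
Ordinal * is associative and left-distributive over +, but NOT commutative; for finite n>1, n*w = w but w*n stays w*n.
For finite n>0, n * w = sup{n*k : k<w} = w. So 12 * w = w.
Result = w

w


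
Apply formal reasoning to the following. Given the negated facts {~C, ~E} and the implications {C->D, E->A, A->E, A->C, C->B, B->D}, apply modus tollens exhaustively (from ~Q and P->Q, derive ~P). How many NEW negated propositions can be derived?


Initial negated facts: {~C, ~E}
Apply modus tollens to closure:
  ~E and A->E  =>  ~A
Final negated: {~A, ~C, ~E}
New negations: {~A}
Count = 1

1


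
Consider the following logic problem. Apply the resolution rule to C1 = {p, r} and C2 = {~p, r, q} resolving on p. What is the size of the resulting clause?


Remove p from C1 and ~p from C2.
C1 remainder: {r}
C2 remainder: {r, q}
Union (resolvent): {q, r}
Resolvent has 2 literal(s).

2


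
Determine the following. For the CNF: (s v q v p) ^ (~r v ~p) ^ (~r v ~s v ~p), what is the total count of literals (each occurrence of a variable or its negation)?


Counting literals in each clause:
Clause 1: 3 literal(s)
Clause 2: 2 literal(s)
Clause 3: 3 literal(s)
Total = 8

8


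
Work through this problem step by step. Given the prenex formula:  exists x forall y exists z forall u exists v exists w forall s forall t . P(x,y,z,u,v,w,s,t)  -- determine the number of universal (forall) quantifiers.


Quantifier prefix: exists x forall y exists z forall u exists v exists w forall s forall t
Mark each quantifier type:
  E U E U E E U U
Universal count = 4, Existential count = 4
Asked for universal (forall) quantifiers: 4

4


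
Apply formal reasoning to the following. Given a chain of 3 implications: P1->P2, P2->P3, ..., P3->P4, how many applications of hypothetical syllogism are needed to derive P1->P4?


With 3 implications in a chain connecting 4 propositions:
P1->P2, P2->P3, ..., P3->P4
Steps needed = (number of implications) - 1 = 3 - 1 = 2

2


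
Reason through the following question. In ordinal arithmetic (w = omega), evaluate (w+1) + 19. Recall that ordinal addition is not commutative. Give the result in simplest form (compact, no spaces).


Compute (w+1) + 19.
Ordinal + is associative but NOT commutative; for finite n>0, n + w = w but w + n stays w+n.
By associativity: (w+1) + 19 = w + (1+19) = w+20.
Result = w+20

w+20


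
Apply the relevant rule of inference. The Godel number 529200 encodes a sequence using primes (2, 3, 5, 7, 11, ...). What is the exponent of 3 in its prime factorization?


Factorize 529200 by dividing by 3 repeatedly.
Division steps: 3 divides 529200 exactly 3 time(s).
Exponent of 3 = 3

3


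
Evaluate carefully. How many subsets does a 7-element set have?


The power set of a set with n elements has 2^n elements.
|P(S)| = 2^7 = 128

128


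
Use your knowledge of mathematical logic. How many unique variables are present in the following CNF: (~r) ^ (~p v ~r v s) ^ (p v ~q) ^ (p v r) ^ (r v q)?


Identify each variable that appears in the formula.
Variables found: p, q, r, s
Count = 4

4


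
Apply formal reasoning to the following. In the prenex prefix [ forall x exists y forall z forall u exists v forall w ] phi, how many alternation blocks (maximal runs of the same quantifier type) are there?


Quantifier-type sequence: A E A A E A  (A=forall, E=exists)
Group into maximal same-type runs:
  Ax1 | Ex1 | Ax2 | Ex1 | Ax1
Number of blocks = 5

5


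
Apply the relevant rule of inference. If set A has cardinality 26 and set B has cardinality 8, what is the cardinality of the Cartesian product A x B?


The Cartesian product A x B contains all ordered pairs (a, b).
|A x B| = |A| * |B| = 26 * 8 = 208

208


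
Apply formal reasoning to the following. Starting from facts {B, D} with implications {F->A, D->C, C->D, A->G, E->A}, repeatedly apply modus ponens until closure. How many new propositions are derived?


Initial facts: {B, D}
Apply modus ponens to closure:
  D and D->C  =>  C
Final known: {B, C, D}
New propositions: {C}
Count = 1

1


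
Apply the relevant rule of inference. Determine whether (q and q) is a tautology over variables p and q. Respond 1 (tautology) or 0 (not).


Check all 4 assignments:
p=0, q=0: 0
p=0, q=1: 1
p=1, q=0: 0
p=1, q=1: 1
Satisfying count = 2/4.
Tautology iff count = 4: no.

0


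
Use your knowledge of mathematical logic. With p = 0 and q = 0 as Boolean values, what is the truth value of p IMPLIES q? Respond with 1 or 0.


p = 0, q = 0
Operation: p IMPLIES q
Evaluate: 0 IMPLIES 0 = 1

1


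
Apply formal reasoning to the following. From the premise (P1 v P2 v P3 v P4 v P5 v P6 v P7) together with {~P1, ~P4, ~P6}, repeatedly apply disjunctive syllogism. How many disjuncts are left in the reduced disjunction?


Original disjuncts (7): P1, P2, P3, P4, P5, P6, P7
Negated (eliminate): ~P1, ~P4, ~P6
Remaining disjuncts: P2, P3, P5, P7
Count = 7 - 3 = 4

4


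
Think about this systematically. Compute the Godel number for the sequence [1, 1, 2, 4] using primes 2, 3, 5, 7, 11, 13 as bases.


Encode each element as an exponent of the corresponding prime:
  2^1 = 2
  3^1 = 3
  5^2 = 25
  7^4 = 2401
Product = 2 * 3 * 25 * 2401 = 360150

360150


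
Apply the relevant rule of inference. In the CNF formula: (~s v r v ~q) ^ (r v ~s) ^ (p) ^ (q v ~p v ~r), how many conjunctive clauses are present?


A CNF formula is a conjunction of clauses.
Clauses are separated by ^.
Counting the conjuncts: 4 clauses.

4


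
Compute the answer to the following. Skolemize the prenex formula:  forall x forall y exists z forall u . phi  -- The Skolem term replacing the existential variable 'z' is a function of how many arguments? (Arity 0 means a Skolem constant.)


Quantifier prefix: forall x forall y exists z forall u
'z' is existentially quantified at position 3.
Universal variables preceding it: x, y
Skolem function arity = 2

2


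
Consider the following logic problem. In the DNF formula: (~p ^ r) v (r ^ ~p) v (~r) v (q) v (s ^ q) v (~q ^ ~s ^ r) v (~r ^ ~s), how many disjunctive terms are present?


A DNF formula is a disjunction of terms (conjunctions).
Terms are separated by v.
Counting the disjuncts: 7 terms.

7


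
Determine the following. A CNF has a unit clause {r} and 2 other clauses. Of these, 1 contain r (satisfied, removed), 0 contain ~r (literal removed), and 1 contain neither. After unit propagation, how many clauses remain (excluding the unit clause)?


Satisfied (removed): 1
Shortened (remain): 0
Unchanged (remain): 1
Remaining = 0 + 1 = 1

1


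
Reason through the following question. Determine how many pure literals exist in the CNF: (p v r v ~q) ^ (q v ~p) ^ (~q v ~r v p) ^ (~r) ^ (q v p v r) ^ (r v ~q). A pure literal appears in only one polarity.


Check each variable for pure literal status:
p: mixed (not pure)
q: mixed (not pure)
r: mixed (not pure)
Pure literal count = 0

0


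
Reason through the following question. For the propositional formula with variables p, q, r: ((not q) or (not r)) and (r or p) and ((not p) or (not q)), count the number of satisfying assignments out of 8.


Evaluate all 8 assignments for p, q, r:
p=0, q=0, r=0: 0
p=0, q=0, r=1: 1
p=0, q=1, r=0: 0
p=0, q=1, r=1: 0
p=1, q=0, r=0: 1
p=1, q=0, r=1: 1
p=1, q=1, r=0: 0
p=1, q=1, r=1: 0
Satisfying count = 3

3


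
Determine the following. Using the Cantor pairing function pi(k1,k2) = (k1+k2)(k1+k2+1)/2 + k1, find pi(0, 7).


k1 + k2 = 7
(k1+k2)(k1+k2+1)/2 = 7 * 8 / 2 = 28
pi = 28 + 0 = 28

28


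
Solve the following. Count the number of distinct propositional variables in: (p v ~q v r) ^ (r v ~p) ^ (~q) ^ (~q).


Identify each variable that appears in the formula.
Variables found: p, q, r
Count = 3

3


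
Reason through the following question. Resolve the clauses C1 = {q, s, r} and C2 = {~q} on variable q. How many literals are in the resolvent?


Remove q from C1 and ~q from C2.
C1 remainder: {s, r}
C2 remainder: {}
Union (resolvent): {r, s}
Resolvent has 2 literal(s).

2


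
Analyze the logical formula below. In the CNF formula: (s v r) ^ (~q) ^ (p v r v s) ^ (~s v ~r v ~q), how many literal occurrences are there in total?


Counting literals in each clause:
Clause 1: 2 literal(s)
Clause 2: 1 literal(s)
Clause 3: 3 literal(s)
Clause 4: 3 literal(s)
Total = 9

9


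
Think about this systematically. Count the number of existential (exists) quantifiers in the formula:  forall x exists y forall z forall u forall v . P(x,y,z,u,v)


Quantifier prefix: forall x exists y forall z forall u forall v
Mark each quantifier type:
  U E U U U
Universal count = 4, Existential count = 1
Asked for existential (exists) quantifiers: 1

1


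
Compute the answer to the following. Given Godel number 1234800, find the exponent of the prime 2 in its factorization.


Factorize 1234800 by dividing by 2 repeatedly.
Division steps: 2 divides 1234800 exactly 4 time(s).
Exponent of 2 = 4

4


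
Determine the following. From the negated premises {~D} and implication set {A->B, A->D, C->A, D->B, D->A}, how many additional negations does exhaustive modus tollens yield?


Initial negated facts: {~D}
Apply modus tollens to closure:
  ~D and A->D  =>  ~A
  ~A and C->A  =>  ~C
Final negated: {~A, ~C, ~D}
New negations: {~A, ~C}
Count = 2

2


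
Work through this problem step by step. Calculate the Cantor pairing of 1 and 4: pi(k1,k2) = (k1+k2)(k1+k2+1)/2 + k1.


k1 + k2 = 5
(k1+k2)(k1+k2+1)/2 = 5 * 6 / 2 = 15
pi = 15 + 1 = 16

16


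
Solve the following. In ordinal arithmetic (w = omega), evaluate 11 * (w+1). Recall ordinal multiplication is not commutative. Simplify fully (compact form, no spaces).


Compute 11 * (w+1).
Ordinal * is associative and left-distributive over +, but NOT commutative; for finite n>1, n*w = w but w*n stays w*n.
By left-distributivity: 11 * (w+1) = 11*w + 11*1 = w + 11 = w+11.
Result = w+11

w+11


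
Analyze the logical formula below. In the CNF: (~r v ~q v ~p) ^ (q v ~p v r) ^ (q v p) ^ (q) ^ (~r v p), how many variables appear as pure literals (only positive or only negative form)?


Check each variable for pure literal status:
p: mixed (not pure)
q: mixed (not pure)
r: mixed (not pure)
Pure literal count = 0

0


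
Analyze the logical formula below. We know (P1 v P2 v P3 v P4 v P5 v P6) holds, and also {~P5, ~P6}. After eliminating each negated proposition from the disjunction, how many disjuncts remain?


Original disjuncts (6): P1, P2, P3, P4, P5, P6
Negated (eliminate): ~P5, ~P6
Remaining disjuncts: P1, P2, P3, P4
Count = 6 - 2 = 4

4


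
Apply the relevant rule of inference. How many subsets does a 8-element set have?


The power set of a set with n elements has 2^n elements.
|P(S)| = 2^8 = 256

256


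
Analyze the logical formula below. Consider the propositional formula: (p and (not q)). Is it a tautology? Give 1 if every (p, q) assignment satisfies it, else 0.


Check all 4 assignments:
p=0, q=0: 0
p=0, q=1: 0
p=1, q=0: 1
p=1, q=1: 0
Satisfying count = 1/4.
Tautology iff count = 4: no.

0


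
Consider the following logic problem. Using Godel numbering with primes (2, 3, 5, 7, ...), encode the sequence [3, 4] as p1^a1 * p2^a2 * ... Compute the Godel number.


Encode each element as an exponent of the corresponding prime:
  2^3 = 8
  3^4 = 81
Product = 8 * 81 = 648

648


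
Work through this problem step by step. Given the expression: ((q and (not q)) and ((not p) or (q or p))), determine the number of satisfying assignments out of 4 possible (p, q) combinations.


Check all 4 assignments:
p=0, q=0: 0
p=0, q=1: 0
p=1, q=0: 0
p=1, q=1: 0
Count of True = 0

0


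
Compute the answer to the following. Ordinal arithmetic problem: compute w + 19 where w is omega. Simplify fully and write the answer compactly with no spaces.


Compute w + 19.
Ordinal + is associative but NOT commutative; for finite n>0, n + w = w but w + n stays w+n.
w + 19 is already in normal form (a successor ordinal beyond w).
Result = w+19

w+19


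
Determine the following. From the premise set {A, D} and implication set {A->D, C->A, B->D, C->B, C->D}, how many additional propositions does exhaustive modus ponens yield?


Initial facts: {A, D}
Apply modus ponens to closure:
  (no implication fires)
Final known: {A, D}
New propositions: {(none)}
Count = 0

0


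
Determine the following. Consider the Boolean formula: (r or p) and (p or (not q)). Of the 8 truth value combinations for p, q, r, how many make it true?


Evaluate all 8 assignments for p, q, r:
p=0, q=0, r=0: 0
p=0, q=0, r=1: 1
p=0, q=1, r=0: 0
p=0, q=1, r=1: 0
p=1, q=0, r=0: 1
p=1, q=0, r=1: 1
p=1, q=1, r=0: 1
p=1, q=1, r=1: 1
Satisfying count = 5

5


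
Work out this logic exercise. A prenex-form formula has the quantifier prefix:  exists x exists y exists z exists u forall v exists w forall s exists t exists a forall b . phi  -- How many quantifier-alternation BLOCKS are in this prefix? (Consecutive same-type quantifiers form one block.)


Quantifier-type sequence: E E E E A E A E E A  (A=forall, E=exists)
Group into maximal same-type runs:
  Ex4 | Ax1 | Ex1 | Ax1 | Ex2 | Ax1
Number of blocks = 6

6


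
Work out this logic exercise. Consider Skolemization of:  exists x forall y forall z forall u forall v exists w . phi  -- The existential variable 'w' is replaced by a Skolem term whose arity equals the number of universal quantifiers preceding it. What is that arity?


Quantifier prefix: exists x forall y forall z forall u forall v exists w
'w' is existentially quantified at position 6.
Universal variables preceding it: y, z, u, v
Skolem function arity = 4

4


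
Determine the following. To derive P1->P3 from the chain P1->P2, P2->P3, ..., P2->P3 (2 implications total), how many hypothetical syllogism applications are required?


With 2 implications in a chain connecting 3 propositions:
P1->P2, P2->P3, ..., P2->P3
Steps needed = (number of implications) - 1 = 2 - 1 = 1

1


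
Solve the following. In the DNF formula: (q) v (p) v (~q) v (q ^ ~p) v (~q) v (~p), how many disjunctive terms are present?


A DNF formula is a disjunction of terms (conjunctions).
Terms are separated by v.
Counting the disjuncts: 6 terms.

6


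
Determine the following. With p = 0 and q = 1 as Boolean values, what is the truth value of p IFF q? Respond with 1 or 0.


p = 0, q = 1
Operation: p IFF q
Evaluate: 0 IFF 1 = 0

0


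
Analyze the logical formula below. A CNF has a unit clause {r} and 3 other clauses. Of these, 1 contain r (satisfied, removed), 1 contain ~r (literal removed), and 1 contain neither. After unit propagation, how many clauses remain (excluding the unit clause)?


Satisfied (removed): 1
Shortened (remain): 1
Unchanged (remain): 1
Remaining = 1 + 1 = 2

2


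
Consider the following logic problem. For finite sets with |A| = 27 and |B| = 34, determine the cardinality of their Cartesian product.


The Cartesian product A x B contains all ordered pairs (a, b).
|A x B| = |A| * |B| = 27 * 34 = 918

918


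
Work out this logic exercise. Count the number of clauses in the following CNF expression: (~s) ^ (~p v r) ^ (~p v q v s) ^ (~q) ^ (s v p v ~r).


A CNF formula is a conjunction of clauses.
Clauses are separated by ^.
Counting the conjuncts: 5 clauses.

5


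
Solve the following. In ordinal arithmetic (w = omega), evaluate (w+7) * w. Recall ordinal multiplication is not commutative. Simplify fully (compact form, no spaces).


Compute (w+7) * w.
Ordinal * is associative and left-distributive over +, but NOT commutative; for finite n>1, n*w = w but w*n stays w*n.
(w+7) * w = sup{(w+7)*k : k<w} = sup{w*k+7} = w^2 (the +7 tail is absorbed in the limit).
Result = w^2

w^2


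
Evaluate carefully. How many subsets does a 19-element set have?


The power set of a set with n elements has 2^n elements.
|P(S)| = 2^19 = 524288

524288


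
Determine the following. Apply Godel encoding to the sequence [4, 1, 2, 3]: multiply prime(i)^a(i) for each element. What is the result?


Encode each element as an exponent of the corresponding prime:
  2^4 = 16
  3^1 = 3
  5^2 = 25
  7^3 = 343
Product = 16 * 3 * 25 * 343 = 411600

411600


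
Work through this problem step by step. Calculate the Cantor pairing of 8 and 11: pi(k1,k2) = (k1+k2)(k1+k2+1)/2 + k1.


k1 + k2 = 19
(k1+k2)(k1+k2+1)/2 = 19 * 20 / 2 = 190
pi = 190 + 8 = 198

198


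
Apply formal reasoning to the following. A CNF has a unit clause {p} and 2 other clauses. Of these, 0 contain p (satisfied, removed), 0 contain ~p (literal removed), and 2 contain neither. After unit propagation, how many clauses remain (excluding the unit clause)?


Satisfied (removed): 0
Shortened (remain): 0
Unchanged (remain): 2
Remaining = 0 + 2 = 2

2


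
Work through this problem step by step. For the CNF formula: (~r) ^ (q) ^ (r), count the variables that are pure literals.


Check each variable for pure literal status:
p: absent (not pure)
q: pure positive
r: mixed (not pure)
Pure literal count = 1

1


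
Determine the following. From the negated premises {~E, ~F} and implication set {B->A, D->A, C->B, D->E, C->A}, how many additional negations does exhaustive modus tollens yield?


Initial negated facts: {~E, ~F}
Apply modus tollens to closure:
  ~E and D->E  =>  ~D
Final negated: {~D, ~E, ~F}
New negations: {~D}
Count = 1

1


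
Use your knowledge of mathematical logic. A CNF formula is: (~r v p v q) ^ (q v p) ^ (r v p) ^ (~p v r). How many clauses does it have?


A CNF formula is a conjunction of clauses.
Clauses are separated by ^.
Counting the conjuncts: 4 clauses.

4


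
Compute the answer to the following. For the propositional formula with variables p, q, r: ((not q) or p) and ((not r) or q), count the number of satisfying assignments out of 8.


Evaluate all 8 assignments for p, q, r:
p=0, q=0, r=0: 1
p=0, q=0, r=1: 0
p=0, q=1, r=0: 0
p=0, q=1, r=1: 0
p=1, q=0, r=0: 1
p=1, q=0, r=1: 0
p=1, q=1, r=0: 1
p=1, q=1, r=1: 1
Satisfying count = 4

4


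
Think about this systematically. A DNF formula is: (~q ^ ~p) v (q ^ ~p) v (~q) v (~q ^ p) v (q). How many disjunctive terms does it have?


A DNF formula is a disjunction of terms (conjunctions).
Terms are separated by v.
Counting the disjuncts: 5 terms.

5


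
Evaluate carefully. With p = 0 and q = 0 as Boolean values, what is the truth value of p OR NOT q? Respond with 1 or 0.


p = 0, q = 0
Operation: p OR NOT q
Evaluate: 0 OR NOT 0 = 1

1


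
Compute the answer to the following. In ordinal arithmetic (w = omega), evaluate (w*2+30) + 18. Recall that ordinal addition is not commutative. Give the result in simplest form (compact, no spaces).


Compute (w*2+30) + 18.
Ordinal + is associative but NOT commutative; for finite n>0, n + w = w but w + n stays w+n.
By associativity: (w*2+30) + 18 = w*2 + (30+18) = w*2+48.
Result = w*2+48

w*2+48


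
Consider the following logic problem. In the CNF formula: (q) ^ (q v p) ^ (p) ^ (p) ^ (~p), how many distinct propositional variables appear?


Identify each variable that appears in the formula.
Variables found: p, q
Count = 2

2


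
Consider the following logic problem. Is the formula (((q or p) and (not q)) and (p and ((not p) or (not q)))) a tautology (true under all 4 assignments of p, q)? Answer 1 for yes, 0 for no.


Check all 4 assignments:
p=0, q=0: 0
p=0, q=1: 0
p=1, q=0: 1
p=1, q=1: 0
Satisfying count = 1/4.
Tautology iff count = 4: no.

0


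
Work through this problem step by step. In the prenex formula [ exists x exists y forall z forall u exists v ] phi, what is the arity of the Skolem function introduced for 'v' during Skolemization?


Quantifier prefix: exists x exists y forall z forall u exists v
'v' is existentially quantified at position 5.
Universal variables preceding it: z, u
Skolem function arity = 2

2


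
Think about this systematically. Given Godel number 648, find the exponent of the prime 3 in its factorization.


Factorize 648 by dividing by 3 repeatedly.
Division steps: 3 divides 648 exactly 4 time(s).
Exponent of 3 = 4

4


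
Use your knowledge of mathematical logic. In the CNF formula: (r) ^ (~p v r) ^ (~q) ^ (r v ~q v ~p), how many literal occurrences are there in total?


Counting literals in each clause:
Clause 1: 1 literal(s)
Clause 2: 2 literal(s)
Clause 3: 1 literal(s)
Clause 4: 3 literal(s)
Total = 7

7


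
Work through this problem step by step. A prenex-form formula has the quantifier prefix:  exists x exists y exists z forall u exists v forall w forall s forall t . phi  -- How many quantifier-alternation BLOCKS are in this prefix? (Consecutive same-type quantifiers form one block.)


Quantifier-type sequence: E E E A E A A A  (A=forall, E=exists)
Group into maximal same-type runs:
  Ex3 | Ax1 | Ex1 | Ax3
Number of blocks = 4

4


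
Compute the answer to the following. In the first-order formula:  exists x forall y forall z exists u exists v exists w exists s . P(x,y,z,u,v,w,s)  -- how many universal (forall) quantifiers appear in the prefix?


Quantifier prefix: exists x forall y forall z exists u exists v exists w exists s
Mark each quantifier type:
  E U U E E E E
Universal count = 2, Existential count = 5
Asked for universal (forall) quantifiers: 2

2


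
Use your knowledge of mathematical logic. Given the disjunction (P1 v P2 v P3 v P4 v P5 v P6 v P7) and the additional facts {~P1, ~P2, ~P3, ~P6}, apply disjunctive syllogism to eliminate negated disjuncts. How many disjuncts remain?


Original disjuncts (7): P1, P2, P3, P4, P5, P6, P7
Negated (eliminate): ~P1, ~P2, ~P3, ~P6
Remaining disjuncts: P4, P5, P7
Count = 7 - 4 = 3

3


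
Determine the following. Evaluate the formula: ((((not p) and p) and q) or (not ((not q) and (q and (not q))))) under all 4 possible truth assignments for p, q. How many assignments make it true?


Check all 4 assignments:
p=0, q=0: 1
p=0, q=1: 1
p=1, q=0: 1
p=1, q=1: 1
Count of True = 4

4


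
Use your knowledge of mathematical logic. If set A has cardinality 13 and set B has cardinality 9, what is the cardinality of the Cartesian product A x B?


The Cartesian product A x B contains all ordered pairs (a, b).
|A x B| = |A| * |B| = 13 * 9 = 117

117


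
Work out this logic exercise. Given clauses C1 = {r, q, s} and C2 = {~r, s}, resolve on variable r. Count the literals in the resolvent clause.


Remove r from C1 and ~r from C2.
C1 remainder: {q, s}
C2 remainder: {s}
Union (resolvent): {q, s}
Resolvent has 2 literal(s).

2


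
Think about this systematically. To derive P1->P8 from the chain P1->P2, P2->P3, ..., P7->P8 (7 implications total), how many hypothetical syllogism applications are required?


With 7 implications in a chain connecting 8 propositions:
P1->P2, P2->P3, ..., P7->P8
Steps needed = (number of implications) - 1 = 7 - 1 = 6

6


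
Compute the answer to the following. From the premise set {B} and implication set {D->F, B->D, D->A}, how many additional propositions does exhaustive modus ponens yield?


Initial facts: {B}
Apply modus ponens to closure:
  B and B->D  =>  D
  D and D->A  =>  A
  D and D->F  =>  F
Final known: {A, B, D, F}
New propositions: {A, D, F}
Count = 3

3


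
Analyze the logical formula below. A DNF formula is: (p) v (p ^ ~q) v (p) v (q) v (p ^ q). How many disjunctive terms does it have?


A DNF formula is a disjunction of terms (conjunctions).
Terms are separated by v.
Counting the disjuncts: 5 terms.

5


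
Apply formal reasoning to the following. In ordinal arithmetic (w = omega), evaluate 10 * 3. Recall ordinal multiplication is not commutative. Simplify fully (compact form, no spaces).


Compute 10 * 3.
Ordinal * is associative and left-distributive over +, but NOT commutative; for finite n>1, n*w = w but w*n stays w*n.
Both finite; ordinal * agrees with natural *: 10 * 3 = 30.
Result = 30

30


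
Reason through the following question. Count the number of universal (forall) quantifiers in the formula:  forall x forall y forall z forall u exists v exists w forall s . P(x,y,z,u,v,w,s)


Quantifier prefix: forall x forall y forall z forall u exists v exists w forall s
Mark each quantifier type:
  U U U U E E U
Universal count = 5, Existential count = 2
Asked for universal (forall) quantifiers: 5

5


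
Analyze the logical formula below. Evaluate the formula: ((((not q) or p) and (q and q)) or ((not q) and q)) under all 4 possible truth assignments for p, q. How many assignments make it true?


Check all 4 assignments:
p=0, q=0: 0
p=0, q=1: 0
p=1, q=0: 0
p=1, q=1: 1
Count of True = 1

1


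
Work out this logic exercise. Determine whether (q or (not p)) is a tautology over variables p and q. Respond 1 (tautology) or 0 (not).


Check all 4 assignments:
p=0, q=0: 1
p=0, q=1: 1
p=1, q=0: 0
p=1, q=1: 1
Satisfying count = 3/4.
Tautology iff count = 4: no.

0


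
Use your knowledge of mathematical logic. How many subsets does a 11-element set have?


The power set of a set with n elements has 2^n elements.
|P(S)| = 2^11 = 2048

2048


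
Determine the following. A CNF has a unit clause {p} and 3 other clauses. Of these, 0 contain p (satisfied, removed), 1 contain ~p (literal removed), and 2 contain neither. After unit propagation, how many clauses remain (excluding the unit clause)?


Satisfied (removed): 0
Shortened (remain): 1
Unchanged (remain): 2
Remaining = 1 + 2 = 3

3


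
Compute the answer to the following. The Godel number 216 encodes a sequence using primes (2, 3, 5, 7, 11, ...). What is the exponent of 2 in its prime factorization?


Factorize 216 by dividing by 2 repeatedly.
Division steps: 2 divides 216 exactly 3 time(s).
Exponent of 2 = 3

3


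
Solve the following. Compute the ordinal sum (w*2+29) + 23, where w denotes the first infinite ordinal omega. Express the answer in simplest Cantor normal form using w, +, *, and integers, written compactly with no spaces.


Compute (w*2+29) + 23.
Ordinal + is associative but NOT commutative; for finite n>0, n + w = w but w + n stays w+n.
By associativity: (w*2+29) + 23 = w*2 + (29+23) = w*2+52.
Result = w*2+52

w*2+52


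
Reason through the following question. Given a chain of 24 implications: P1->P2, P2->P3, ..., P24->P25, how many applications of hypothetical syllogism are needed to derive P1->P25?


With 24 implications in a chain connecting 25 propositions:
P1->P2, P2->P3, ..., P24->P25
Steps needed = (number of implications) - 1 = 24 - 1 = 23

23


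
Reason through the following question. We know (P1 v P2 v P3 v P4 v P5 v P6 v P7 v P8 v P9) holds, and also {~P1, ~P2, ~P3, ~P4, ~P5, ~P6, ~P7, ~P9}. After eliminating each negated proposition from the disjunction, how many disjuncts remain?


Original disjuncts (9): P1, P2, P3, P4, P5, P6, P7, P8, P9
Negated (eliminate): ~P1, ~P2, ~P3, ~P4, ~P5, ~P6, ~P7, ~P9
Remaining disjuncts: P8
Count = 9 - 8 = 1

1


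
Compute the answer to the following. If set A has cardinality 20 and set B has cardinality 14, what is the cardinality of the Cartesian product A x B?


The Cartesian product A x B contains all ordered pairs (a, b).
|A x B| = |A| * |B| = 20 * 14 = 280

280


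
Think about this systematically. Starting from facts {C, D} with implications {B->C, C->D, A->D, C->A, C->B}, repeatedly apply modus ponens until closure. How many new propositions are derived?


Initial facts: {C, D}
Apply modus ponens to closure:
  C and C->A  =>  A
  C and C->B  =>  B
Final known: {A, B, C, D}
New propositions: {A, B}
Count = 2

2


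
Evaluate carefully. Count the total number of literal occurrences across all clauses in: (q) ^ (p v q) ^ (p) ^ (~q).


Counting literals in each clause:
Clause 1: 1 literal(s)
Clause 2: 2 literal(s)
Clause 3: 1 literal(s)
Clause 4: 1 literal(s)
Total = 5

5


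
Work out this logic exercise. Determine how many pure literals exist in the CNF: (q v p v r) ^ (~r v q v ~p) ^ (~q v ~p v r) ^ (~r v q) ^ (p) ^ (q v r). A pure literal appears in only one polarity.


Check each variable for pure literal status:
p: mixed (not pure)
q: mixed (not pure)
r: mixed (not pure)
Pure literal count = 0

0


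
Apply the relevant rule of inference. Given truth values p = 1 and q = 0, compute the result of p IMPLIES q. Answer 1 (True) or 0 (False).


p = 1, q = 0
Operation: p IMPLIES q
Evaluate: 1 IMPLIES 0 = 0

0


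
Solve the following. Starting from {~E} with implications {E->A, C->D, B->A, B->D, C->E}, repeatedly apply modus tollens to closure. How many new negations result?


Initial negated facts: {~E}
Apply modus tollens to closure:
  ~E and C->E  =>  ~C
Final negated: {~C, ~E}
New negations: {~C}
Count = 1

1


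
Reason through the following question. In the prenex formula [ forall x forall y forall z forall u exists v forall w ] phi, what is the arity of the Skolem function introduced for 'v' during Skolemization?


Quantifier prefix: forall x forall y forall z forall u exists v forall w
'v' is existentially quantified at position 5.
Universal variables preceding it: x, y, z, u
Skolem function arity = 4

4


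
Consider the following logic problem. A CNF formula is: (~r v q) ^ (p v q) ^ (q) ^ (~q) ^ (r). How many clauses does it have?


A CNF formula is a conjunction of clauses.
Clauses are separated by ^.
Counting the conjuncts: 5 clauses.

5


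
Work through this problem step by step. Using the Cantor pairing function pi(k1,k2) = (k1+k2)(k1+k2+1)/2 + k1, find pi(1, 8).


k1 + k2 = 9
(k1+k2)(k1+k2+1)/2 = 9 * 10 / 2 = 45
pi = 45 + 1 = 46

46


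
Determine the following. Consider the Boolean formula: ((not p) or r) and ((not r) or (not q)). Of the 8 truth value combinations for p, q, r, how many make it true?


Evaluate all 8 assignments for p, q, r:
p=0, q=0, r=0: 1
p=0, q=0, r=1: 1
p=0, q=1, r=0: 1
p=0, q=1, r=1: 0
p=1, q=0, r=0: 0
p=1, q=0, r=1: 1
p=1, q=1, r=0: 0
p=1, q=1, r=1: 0
Satisfying count = 4

4


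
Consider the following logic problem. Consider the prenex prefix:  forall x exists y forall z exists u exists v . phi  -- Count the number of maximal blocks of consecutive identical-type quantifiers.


Quantifier-type sequence: A E A E E  (A=forall, E=exists)
Group into maximal same-type runs:
  Ax1 | Ex1 | Ax1 | Ex2
Number of blocks = 4

4


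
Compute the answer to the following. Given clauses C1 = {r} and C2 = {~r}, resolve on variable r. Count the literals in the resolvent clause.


Remove r from C1 and ~r from C2.
C1 remainder: {}
C2 remainder: {}
Union (resolvent): {} (empty clause)
Resolvent has 0 literal(s).

0


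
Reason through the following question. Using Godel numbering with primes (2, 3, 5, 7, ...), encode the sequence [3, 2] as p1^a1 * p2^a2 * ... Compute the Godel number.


Encode each element as an exponent of the corresponding prime:
  2^3 = 8
  3^2 = 9
Product = 8 * 9 = 72

72


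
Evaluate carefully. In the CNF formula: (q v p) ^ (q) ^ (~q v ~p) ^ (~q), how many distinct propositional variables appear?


Identify each variable that appears in the formula.
Variables found: p, q
Count = 2

2


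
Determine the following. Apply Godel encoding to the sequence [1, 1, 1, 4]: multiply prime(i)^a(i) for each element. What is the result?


Encode each element as an exponent of the corresponding prime:
  2^1 = 2
  3^1 = 3
  5^1 = 5
  7^4 = 2401
Product = 2 * 3 * 5 * 2401 = 72030

72030


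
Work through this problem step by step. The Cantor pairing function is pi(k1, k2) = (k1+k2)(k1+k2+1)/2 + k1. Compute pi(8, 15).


k1 + k2 = 23
(k1+k2)(k1+k2+1)/2 = 23 * 24 / 2 = 276
pi = 276 + 8 = 284

284


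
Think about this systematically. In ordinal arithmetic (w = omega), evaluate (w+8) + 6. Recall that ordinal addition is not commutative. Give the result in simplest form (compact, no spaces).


Compute (w+8) + 6.
Ordinal + is associative but NOT commutative; for finite n>0, n + w = w but w + n stays w+n.
By associativity: (w+8) + 6 = w + (8+6) = w+14.
Result = w+14

w+14


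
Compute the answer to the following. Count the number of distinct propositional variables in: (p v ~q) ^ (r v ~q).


Identify each variable that appears in the formula.
Variables found: p, q, r
Count = 3

3


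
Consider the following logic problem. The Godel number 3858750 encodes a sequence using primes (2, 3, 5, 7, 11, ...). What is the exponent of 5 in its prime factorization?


Factorize 3858750 by dividing by 5 repeatedly.
Division steps: 5 divides 3858750 exactly 4 time(s).
Exponent of 5 = 4

4


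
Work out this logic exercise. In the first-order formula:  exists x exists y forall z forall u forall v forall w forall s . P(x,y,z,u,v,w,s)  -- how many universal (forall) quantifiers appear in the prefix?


Quantifier prefix: exists x exists y forall z forall u forall v forall w forall s
Mark each quantifier type:
  E E U U U U U
Universal count = 5, Existential count = 2
Asked for universal (forall) quantifiers: 5

5


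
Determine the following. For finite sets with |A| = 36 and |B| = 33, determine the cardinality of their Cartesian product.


The Cartesian product A x B contains all ordered pairs (a, b).
|A x B| = |A| * |B| = 36 * 33 = 1188

1188


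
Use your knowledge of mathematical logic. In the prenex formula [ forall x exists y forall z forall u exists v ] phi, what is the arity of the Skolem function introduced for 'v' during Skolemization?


Quantifier prefix: forall x exists y forall z forall u exists v
'v' is existentially quantified at position 5.
Universal variables preceding it: x, z, u
Skolem function arity = 3

3


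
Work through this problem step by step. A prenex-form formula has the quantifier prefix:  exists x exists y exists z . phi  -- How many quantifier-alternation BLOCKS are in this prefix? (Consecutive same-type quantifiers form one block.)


Quantifier-type sequence: E E E  (A=forall, E=exists)
Group into maximal same-type runs:
  Ex3
Number of blocks = 1

1
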